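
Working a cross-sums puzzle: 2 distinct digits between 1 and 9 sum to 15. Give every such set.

2 distinct digits from 1–9 sum between 3 and 17.

{6,9}; {7,8}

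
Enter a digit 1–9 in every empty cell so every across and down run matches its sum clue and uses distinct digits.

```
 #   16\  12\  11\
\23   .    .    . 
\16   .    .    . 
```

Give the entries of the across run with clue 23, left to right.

9, 8, 6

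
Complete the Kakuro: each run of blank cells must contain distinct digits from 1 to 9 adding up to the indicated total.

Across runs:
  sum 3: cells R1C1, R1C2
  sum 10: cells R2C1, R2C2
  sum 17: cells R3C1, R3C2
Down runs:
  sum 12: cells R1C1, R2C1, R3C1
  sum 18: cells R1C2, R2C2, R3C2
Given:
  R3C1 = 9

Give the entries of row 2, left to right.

3 in 2 cells must be {1,2}; 17 in 2 cells must be {8,9}.
R3C2 = 17 − 9 = 8 completes the 17 across.
R1C2 = 1: the only remaining digit allowed by both the 3 across and the 18 down.
R2C2 = 18 − 9 = 9 completes the 18 down.
R1C1 = 3 − 1 = 2 completes the 3 across.
R2C1 = 10 − 9 = 1 completes the 10 across.

1, 9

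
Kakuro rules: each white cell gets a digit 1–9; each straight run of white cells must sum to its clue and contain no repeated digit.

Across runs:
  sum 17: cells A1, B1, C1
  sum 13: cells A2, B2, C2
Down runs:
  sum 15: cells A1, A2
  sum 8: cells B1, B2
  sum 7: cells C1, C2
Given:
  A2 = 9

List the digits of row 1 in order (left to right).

6, 7, 4

A1 = 15 − 9 = 6 completes the 15 down.
Nothing is forced directly, so branch on B2, whose candidates are 1 or 3. If B2 = 3: then B1 would have to be in {2,3,4,7,8,9} for the 17 across but in {5} for the 8 down — contradiction. So B2 = 1.
B1 = 8 − 1 = 7 completes the 8 down.
C1 = 17 − 13 = 4 completes the 17 across.
C2 = 13 − 10 = 3 completes the 13 across.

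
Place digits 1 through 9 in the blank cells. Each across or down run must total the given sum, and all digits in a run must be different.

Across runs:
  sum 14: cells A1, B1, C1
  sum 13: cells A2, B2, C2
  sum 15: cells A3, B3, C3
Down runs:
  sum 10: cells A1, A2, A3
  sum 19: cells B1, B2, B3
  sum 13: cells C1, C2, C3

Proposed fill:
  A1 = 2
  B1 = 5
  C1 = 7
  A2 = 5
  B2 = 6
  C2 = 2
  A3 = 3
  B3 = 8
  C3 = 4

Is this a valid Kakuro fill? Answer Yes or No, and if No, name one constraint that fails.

Across: 2+5+7=14; 5+6+2=13; 3+8+4=15. Down: 2+5+3=10; 5+6+8=19; 7+2+4=13. No digit repeats within any run.

Yes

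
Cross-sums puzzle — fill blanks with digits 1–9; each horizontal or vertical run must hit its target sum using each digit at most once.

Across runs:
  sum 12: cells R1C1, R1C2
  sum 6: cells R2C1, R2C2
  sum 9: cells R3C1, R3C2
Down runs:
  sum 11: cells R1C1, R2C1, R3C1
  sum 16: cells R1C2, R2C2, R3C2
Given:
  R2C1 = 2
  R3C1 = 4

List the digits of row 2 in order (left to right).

2, 4

R1C1 = 11 − 6 = 5 completes the 11 down.
R1C2 = 12 − 5 = 7 completes the 12 across.
R2C2 = 6 − 2 = 4 completes the 6 across.
R3C2 = 9 − 4 = 5 completes the 9 across.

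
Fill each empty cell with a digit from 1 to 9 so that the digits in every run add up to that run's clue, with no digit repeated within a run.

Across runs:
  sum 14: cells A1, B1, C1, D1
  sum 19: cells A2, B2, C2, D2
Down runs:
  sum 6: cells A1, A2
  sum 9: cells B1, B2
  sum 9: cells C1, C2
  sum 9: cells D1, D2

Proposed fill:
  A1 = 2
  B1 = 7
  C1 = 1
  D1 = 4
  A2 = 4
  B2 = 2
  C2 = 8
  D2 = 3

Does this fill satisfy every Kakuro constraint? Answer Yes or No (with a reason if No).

No — the down run D1–D2 sums to 7, not 9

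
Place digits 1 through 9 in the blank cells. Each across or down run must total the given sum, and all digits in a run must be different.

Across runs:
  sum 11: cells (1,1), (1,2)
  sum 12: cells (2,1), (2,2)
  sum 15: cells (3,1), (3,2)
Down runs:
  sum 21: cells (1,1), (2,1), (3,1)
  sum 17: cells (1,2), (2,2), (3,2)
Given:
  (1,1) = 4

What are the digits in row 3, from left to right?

(1,2) = 11 − 4 = 7 completes the 11 across.
No cell is forced outright now. (2,1) can only be 8 or 9 (the digits allowed by both its 12 across and its 21 down). If (2,1) = 9: then (2,2) would have to be in {3} for the 12 across but in {1,2,4,6,8,9} for the 17 down — contradiction. So (2,1) = 8.
(2,2) = 12 − 8 = 4 completes the 12 across.
(3,1) = 21 − 12 = 9 completes the 21 down.
(3,2) = 15 − 9 = 6 completes the 15 across.

9, 6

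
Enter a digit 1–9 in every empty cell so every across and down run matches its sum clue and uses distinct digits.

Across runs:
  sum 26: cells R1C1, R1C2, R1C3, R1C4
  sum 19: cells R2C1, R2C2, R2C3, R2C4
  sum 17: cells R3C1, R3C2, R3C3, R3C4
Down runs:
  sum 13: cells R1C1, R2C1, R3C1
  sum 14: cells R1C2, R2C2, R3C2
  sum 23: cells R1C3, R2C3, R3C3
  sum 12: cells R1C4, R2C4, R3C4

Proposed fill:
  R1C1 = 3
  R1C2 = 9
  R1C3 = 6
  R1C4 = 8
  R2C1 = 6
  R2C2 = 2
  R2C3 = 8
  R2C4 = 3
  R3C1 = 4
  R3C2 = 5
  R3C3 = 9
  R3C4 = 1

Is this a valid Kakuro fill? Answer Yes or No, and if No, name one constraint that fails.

No — the across run R3C1–R3C4 sums to 19, not 17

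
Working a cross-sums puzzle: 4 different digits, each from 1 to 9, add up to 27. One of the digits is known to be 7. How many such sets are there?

4 distinct digits from 1–9 sum between 10 and 30.
Keeping only sets containing 7.
Enumerating: {3,7,8,9}, {5,6,7,9}.

2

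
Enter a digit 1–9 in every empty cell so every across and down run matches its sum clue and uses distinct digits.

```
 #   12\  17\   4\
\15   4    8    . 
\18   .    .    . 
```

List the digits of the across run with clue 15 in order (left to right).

4 8 3

17 in 2 cells must be {8,9}; 4 in 2 cells must be {1,3}.
R1C3 = 15 − 12 = 3 completes the 15 across.
R2C1 = 12 − 4 = 8 completes the 12 down.
R2C2 = 17 − 8 = 9 completes the 17 down.
R2C3 = 18 − 17 = 1 completes the 18 across.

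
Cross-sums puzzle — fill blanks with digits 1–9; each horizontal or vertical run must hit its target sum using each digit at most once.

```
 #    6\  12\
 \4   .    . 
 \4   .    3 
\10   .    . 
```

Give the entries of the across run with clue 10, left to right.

4 in 2 cells must be {1,3}; 6 in 3 cells must be {1,2,3}.
Given what's placed, R1C2 must be 1 to fit the 4 across and 12 down.
R2C1 = 4 − 3 = 1 completes the 4 across.
R3C2 = 12 − 4 = 8 completes the 12 down.
R1C1 = 4 − 1 = 3 completes the 4 across.
R3C1 = 10 − 8 = 2 completes the 10 across.

2 8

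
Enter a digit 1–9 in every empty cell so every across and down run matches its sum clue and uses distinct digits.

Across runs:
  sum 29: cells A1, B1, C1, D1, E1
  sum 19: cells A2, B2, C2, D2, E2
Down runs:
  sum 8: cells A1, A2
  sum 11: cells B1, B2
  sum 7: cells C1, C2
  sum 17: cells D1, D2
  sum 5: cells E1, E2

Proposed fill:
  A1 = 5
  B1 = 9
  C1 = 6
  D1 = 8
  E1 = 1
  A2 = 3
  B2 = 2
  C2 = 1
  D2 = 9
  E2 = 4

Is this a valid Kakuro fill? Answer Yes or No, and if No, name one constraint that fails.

Yes

Across: 5+9+6+8+1=29; 3+2+1+9+4=19. Down: 5+3=8; 9+2=11; 6+1=7; 8+9=17; 1+4=5. No digit repeats within any run.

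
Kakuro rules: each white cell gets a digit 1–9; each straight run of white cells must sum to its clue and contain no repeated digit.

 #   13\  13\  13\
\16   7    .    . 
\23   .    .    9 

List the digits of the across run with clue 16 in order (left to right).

7 5 4

23 in 3 cells must be {6,8,9}.
R1C3 = 13 − 9 = 4 completes the 13 down.
R2C1 = 13 − 7 = 6 completes the 13 down.
R2C2 = 23 − 15 = 8 completes the 23 across.
R1C2 = 16 − 11 = 5 completes the 16 across.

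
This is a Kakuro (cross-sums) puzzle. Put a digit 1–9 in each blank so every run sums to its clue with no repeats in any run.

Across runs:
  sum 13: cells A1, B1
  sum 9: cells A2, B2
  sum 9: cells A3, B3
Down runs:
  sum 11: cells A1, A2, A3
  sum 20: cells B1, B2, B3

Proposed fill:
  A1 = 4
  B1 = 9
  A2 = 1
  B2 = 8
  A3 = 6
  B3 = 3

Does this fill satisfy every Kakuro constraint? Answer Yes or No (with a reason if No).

Across: 4+9=13; 1+8=9; 6+3=9. Down: 4+1+6=11; 9+8+3=20. No digit repeats within any run.

Yes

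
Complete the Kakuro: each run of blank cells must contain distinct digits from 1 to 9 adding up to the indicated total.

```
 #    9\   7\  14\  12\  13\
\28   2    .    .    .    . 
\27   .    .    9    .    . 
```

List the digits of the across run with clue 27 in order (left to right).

7 1 9 4 6

R1C3 = 14 − 9 = 5 completes the 14 down.
R2C1 = 9 − 2 = 7 completes the 9 down.
No cell is forced outright now. R1C2 can only be 4 or 6 (the digits allowed by both its 28 across and its 7 down). If R1C2 = 4: that forces R2C2 = 3, after which R2C4 would have to be in {2,6} for the 27 across but in {3,4,5,7,8,9} for the 12 down — contradiction. So R1C2 = 6.
R2C2 = 7 − 6 = 1 completes the 7 down.
Nothing is forced directly, so branch on R2C4, whose candidates are 4 or 8. If R2C4 = 8: then R1C4 would have to be in {7,8} for the 28 across but in {4} for the 12 down — contradiction. So R2C4 = 4.
R1C4 = 12 − 4 = 8 completes the 12 down.
R1C5 = 28 − 21 = 7 completes the 28 across.
R2C5 = 27 − 21 = 6 completes the 27 across.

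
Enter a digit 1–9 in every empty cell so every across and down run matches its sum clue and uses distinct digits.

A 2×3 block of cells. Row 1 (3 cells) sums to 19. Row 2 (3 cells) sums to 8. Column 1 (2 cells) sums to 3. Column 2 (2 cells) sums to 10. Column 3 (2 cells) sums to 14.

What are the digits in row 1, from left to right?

2, 8, 9

3 in 2 cells must be {1,2}.
The 19 across and the 3 down share only 2, so (1,1) = 2.
(2,1) = 3 − 2 = 1 completes the 3 down.
Given what's placed, (2,3) must be 5 to fit the 8 across and 14 down.
(1,3) = 14 − 5 = 9 completes the 14 down.
(2,2) = 8 − 6 = 2 completes the 8 across.
(1,2) = 19 − 11 = 8 completes the 19 across.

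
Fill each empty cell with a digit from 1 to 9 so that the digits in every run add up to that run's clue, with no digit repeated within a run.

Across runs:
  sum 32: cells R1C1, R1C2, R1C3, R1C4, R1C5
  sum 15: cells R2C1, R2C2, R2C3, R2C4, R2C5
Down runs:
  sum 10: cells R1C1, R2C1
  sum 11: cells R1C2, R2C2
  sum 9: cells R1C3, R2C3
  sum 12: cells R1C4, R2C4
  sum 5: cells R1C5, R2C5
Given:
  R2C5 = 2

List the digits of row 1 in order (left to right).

9 8 5 7 3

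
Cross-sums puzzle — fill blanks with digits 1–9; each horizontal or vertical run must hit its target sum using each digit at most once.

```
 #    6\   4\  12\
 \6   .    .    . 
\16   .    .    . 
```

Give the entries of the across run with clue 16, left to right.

6 in 3 cells must be {1,2,3}; 4 in 2 cells must be {1,3}.
The 6 across and the 12 down share only 3, so R1C3 = 3.
R2C3 = 12 − 3 = 9 completes the 12 down.
Given what's placed, R1C2 must be 1 to fit the 6 across and 4 down.
R2C2 = 4 − 1 = 3 completes the 4 down.
R1C1 = 6 − 4 = 2 completes the 6 across.
R2C1 = 16 − 12 = 4 completes the 16 across.

4 3 9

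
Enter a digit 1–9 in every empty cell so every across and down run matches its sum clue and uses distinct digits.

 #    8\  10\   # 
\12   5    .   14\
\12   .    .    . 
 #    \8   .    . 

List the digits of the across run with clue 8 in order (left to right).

2 6

R1C2 = 12 − 5 = 7 completes the 12 across.
R2C1 = 8 − 5 = 3 completes the 8 down.
No cell is forced outright now. R2C2 can only be 1 or 2 (the digits allowed by both its 12 across and its 10 down). If R2C2 = 2: then R2C3 would have to be in {7} for the 12 across but in {5,6,8,9} for the 14 down — contradiction. So R2C2 = 1.
R2C3 = 12 − 4 = 8 completes the 12 across.
R3C2 = 10 − 8 = 2 completes the 10 down.
R3C3 = 8 − 2 = 6 completes the 8 across.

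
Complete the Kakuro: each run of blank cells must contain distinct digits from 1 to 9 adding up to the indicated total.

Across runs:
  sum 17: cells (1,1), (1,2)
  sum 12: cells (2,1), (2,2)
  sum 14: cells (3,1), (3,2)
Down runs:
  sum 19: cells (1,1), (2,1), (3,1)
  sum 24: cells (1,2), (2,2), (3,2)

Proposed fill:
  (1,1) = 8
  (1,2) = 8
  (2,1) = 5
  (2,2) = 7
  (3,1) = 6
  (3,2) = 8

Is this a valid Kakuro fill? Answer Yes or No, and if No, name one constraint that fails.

No — the across run (1,1)–(1,2) sums to 16, not 17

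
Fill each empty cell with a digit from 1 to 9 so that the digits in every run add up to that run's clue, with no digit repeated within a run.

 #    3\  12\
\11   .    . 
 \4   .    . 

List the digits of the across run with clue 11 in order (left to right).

2 9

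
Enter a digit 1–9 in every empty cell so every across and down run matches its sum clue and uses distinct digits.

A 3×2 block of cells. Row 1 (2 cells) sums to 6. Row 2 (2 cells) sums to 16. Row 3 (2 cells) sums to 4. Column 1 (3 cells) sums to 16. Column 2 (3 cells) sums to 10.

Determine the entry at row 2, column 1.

16 in 2 cells must be {7,9}; 4 in 2 cells must be {1,3}.
The 16 across and the 10 down share only 7, so (2,2) = 7.
Given what's placed, (3,2) must be 1 to fit the 4 across and 10 down.
(1,2) = 10 − 8 = 2 completes the 10 down.
(2,1) = 16 − 7 = 9 completes the 16 across.
(3,1) = 4 − 1 = 3 completes the 4 across.
(1,1) = 6 − 2 = 4 completes the 6 across.

9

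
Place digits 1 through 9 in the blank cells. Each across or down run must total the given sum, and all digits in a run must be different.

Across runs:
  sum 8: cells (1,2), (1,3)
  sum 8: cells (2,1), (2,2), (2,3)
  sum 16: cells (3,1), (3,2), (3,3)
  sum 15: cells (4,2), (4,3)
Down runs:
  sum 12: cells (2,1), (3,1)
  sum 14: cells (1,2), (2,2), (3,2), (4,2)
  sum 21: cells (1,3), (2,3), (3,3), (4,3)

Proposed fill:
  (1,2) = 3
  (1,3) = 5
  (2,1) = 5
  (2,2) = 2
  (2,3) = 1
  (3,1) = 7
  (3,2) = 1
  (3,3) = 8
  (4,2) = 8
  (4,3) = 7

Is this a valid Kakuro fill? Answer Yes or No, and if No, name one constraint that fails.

Yes

Across: 3+5=8; 5+2+1=8; 7+1+8=16; 8+7=15. Down: 5+7=12; 3+2+1+8=14; 5+1+8+7=21. No digit repeats within any run.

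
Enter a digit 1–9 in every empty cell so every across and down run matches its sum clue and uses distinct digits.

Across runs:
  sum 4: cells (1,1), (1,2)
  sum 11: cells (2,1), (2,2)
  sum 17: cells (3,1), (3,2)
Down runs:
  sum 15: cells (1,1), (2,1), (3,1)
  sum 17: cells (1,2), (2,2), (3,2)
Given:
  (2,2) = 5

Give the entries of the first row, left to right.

1 3

4 in 2 cells must be {1,3}; 17 in 2 cells must be {8,9}.
Given what's placed, (1,2) must be 3 to fit the 4 across and 17 down.
(2,1) = 11 − 5 = 6 completes the 11 across.
Given what's placed, (3,1) must be 8 to fit the 17 across and 15 down.
(3,2) = 17 − 8 = 9 completes the 17 across.
(1,1) = 4 − 3 = 1 completes the 4 across.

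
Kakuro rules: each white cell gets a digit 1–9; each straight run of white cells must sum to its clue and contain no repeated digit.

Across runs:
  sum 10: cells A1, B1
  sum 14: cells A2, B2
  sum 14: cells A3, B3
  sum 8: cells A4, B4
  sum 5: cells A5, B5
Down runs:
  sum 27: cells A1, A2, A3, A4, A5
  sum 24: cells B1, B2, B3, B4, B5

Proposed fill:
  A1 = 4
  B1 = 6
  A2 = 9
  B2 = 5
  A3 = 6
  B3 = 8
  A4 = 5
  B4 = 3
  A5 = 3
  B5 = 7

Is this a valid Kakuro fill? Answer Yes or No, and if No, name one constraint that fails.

No — the across run A5–B5 sums to 10, not 5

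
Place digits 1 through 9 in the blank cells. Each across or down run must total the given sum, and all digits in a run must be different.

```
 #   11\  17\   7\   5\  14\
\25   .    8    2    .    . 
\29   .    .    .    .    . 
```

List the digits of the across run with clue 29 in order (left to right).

17 in 2 cells must be {8,9}.
R2C2 = 17 − 8 = 9 completes the 17 down.
R2C3 = 7 − 2 = 5 completes the 7 down.
Nothing is forced directly, so branch on R2C5, whose candidates are 6 or 8. If R2C5 = 6: then R1C5 would have to be in {1,3,4,5,6,7,9} for the 25 across but in {8} for the 14 down — contradiction. So R2C5 = 8.
R1C5 = 14 − 8 = 6 completes the 14 down.
Given what's placed, R1C4 must be 4 to fit the 25 across and 5 down.
R2C4 = 5 − 4 = 1 completes the 5 down.
R1C1 = 25 − 20 = 5 completes the 25 across.
R2C1 = 29 − 23 = 6 completes the 29 across.

6 9 5 1 8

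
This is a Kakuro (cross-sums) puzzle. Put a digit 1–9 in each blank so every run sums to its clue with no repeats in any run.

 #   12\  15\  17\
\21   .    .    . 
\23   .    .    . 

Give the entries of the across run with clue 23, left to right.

8 6 9

23 in 3 cells must be {6,8,9}; 17 in 2 cells must be {8,9}.
Nothing is forced directly, so branch on R2C1, whose candidates are 8 or 9. If R2C1 = 9: then R1C1 would have to be in {4,5,6,7,8,9} for the 21 across but in {3} for the 12 down — contradiction. So R2C1 = 8.
R1C1 = 12 − 8 = 4 completes the 12 down.
Given what's placed, R2C3 must be 9 to fit the 23 across and 17 down.
R1C3 = 17 − 9 = 8 completes the 17 down.
R2C2 = 23 − 17 = 6 completes the 23 across.
R1C2 = 21 − 12 = 9 completes the 21 across.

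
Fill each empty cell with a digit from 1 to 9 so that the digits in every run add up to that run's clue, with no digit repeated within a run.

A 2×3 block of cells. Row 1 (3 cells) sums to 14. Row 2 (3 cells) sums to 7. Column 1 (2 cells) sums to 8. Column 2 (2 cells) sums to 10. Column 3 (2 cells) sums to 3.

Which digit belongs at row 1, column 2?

6

7 in 3 cells must be {1,2,4}; 3 in 2 cells must be {1,2}.
Nothing is forced directly, so branch on (2,1), whose candidates are 1 or 2. If (2,1) = 2: that forces (1,1) = 6, (1,3) = 1, after which (2,3) would have to be in {1,4} for the 7 across but in {2} for the 3 down — contradiction. So (2,1) = 1.
(1,1) = 8 − 1 = 7 completes the 8 down.
Given what's placed, (2,3) must be 2 to fit the 7 across and 3 down.
(1,3) = 3 − 2 = 1 completes the 3 down.
(2,2) = 7 − 3 = 4 completes the 7 across.
(1,2) = 14 − 8 = 6 completes the 14 across.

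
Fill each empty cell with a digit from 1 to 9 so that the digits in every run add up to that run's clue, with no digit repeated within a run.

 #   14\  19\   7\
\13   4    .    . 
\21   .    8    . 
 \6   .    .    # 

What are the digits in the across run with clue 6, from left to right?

Nothing is forced directly, so branch on R3C1, whose candidates are 1 or 2. If R3C1 = 2: then R2C1 would have to be in {4,6,7,9} for the 21 across but in {8} for the 14 down — contradiction. So R3C1 = 1.
R2C1 = 14 − 5 = 9 completes the 14 down.
R2C3 = 21 − 17 = 4 completes the 21 across.
R3C2 = 6 − 1 = 5 completes the 6 across.
R1C2 = 19 − 13 = 6 completes the 19 down.
R1C3 = 13 − 10 = 3 completes the 13 across.

1 5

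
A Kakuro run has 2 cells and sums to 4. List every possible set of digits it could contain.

2 distinct digits from 1–9 sum between 3 and 17.
Only one set works: {1,3}.

{1,3}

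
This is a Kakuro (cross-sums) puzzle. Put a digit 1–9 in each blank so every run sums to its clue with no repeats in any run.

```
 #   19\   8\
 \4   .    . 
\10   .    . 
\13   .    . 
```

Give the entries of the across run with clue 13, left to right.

9, 4

4 in 2 cells must be {1,3}.
The 4 across and the 19 down share only 3, so R1C1 = 3.
R1C2 = 4 − 3 = 1 completes the 4 across.
Nothing is forced directly, so branch on R2C1, whose candidates are 7 or 9. If R2C1 = 9: then R2C2 would have to be in {1} for the 10 across but in {2,3,4,5} for the 8 down — contradiction. So R2C1 = 7.
R2C2 = 10 − 7 = 3 completes the 10 across.
R3C1 = 19 − 10 = 9 completes the 19 down.
R3C2 = 13 − 9 = 4 completes the 13 across.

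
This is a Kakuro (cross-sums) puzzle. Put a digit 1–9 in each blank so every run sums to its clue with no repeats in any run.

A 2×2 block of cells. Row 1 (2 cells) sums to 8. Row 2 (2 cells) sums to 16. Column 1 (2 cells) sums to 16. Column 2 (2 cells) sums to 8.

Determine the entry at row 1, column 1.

7

16 in 2 cells must be {7,9}.
The 8 across and the 16 down share only 7, so (1,1) = 7.
(1,2) = 8 − 7 = 1 completes the 8 across.
(2,1) = 16 − 7 = 9 completes the 16 down.
(2,2) = 16 − 9 = 7 completes the 16 across.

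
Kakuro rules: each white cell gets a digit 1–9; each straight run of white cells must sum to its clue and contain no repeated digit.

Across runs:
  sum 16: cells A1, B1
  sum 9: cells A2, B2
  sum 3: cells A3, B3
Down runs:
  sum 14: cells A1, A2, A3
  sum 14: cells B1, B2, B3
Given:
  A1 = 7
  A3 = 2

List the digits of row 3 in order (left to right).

16 in 2 cells must be {7,9}; 3 in 2 cells must be {1,2}.
B1 = 16 − 7 = 9 completes the 16 across.
A2 = 14 − 9 = 5 completes the 14 down.
B2 = 9 − 5 = 4 completes the 9 across.
B3 = 3 − 2 = 1 completes the 3 across.

2 1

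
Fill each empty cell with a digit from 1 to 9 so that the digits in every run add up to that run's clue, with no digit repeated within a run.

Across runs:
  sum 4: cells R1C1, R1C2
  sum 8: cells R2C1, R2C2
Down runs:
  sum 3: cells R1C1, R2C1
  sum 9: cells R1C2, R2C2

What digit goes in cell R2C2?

6

4 in 2 cells must be {1,3}; 3 in 2 cells must be {1,2}.
The 4 across and the 3 down share only 1, so R1C1 = 1.
R1C2 = 4 − 1 = 3 completes the 4 across.
R2C1 = 3 − 1 = 2 completes the 3 down.
R2C2 = 8 − 2 = 6 completes the 8 across.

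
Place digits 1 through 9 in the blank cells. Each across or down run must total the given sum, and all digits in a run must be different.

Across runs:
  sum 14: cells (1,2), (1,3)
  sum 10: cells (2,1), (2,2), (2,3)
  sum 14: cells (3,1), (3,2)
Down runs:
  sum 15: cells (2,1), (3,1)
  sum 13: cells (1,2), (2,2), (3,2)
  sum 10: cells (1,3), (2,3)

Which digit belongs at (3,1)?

8

Nothing is forced directly, so branch on (2,1), whose candidates are 6 or 7. If (2,1) = 6: that forces (3,1) = 9, (3,2) = 5, (1,2) = 6, (1,3) = 8, after which (2,2) would have to be in {1,3} for the 10 across but in {2} for the 13 down — contradiction. So (2,1) = 7.
(3,1) = 15 − 7 = 8 completes the 15 down.
(3,2) = 14 − 8 = 6 completes the 14 across.
(1,2) = 5: the only remaining digit allowed by both the 14 across and the 13 down.
(1,3) = 14 − 5 = 9 completes the 14 across.
(2,2) = 13 − 11 = 2 completes the 13 down.
(2,3) = 10 − 9 = 1 completes the 10 across.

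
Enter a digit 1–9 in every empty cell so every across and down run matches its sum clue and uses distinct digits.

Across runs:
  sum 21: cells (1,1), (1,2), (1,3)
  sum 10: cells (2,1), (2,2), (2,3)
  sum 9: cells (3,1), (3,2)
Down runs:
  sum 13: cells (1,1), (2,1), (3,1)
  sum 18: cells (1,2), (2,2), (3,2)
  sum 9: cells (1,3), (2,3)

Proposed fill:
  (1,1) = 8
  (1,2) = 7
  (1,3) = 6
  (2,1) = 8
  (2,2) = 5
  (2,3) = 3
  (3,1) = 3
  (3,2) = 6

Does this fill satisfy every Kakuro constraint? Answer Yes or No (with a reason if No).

No — the down run (1,1)–(3,1) sums to 19, not 13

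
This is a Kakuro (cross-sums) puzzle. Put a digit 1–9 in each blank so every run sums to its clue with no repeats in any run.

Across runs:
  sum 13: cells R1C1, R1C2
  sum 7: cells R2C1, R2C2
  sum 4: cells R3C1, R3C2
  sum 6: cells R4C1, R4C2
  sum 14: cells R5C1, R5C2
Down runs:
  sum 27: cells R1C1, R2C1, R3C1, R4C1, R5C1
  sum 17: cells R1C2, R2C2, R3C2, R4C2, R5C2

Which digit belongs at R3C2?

3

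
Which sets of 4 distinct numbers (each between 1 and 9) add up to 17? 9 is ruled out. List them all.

4 distinct digits from 1–9 sum between 10 and 30.
Dropping sets that contain 9.

{1,2,6,8}; {1,3,5,8}; {1,3,6,7}; {1,4,5,7}; {2,3,4,8}; {2,3,5,7}; {2,4,5,6}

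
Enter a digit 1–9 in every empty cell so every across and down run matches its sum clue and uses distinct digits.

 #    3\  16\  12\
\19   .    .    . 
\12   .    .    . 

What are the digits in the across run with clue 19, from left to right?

2 9 8

3 in 2 cells must be {1,2}; 16 in 2 cells must be {7,9}.
The 19 across and the 3 down share only 2, so R1C1 = 2.
Given what's placed, R1C2 must be 9 to fit the 19 across and 16 down.
R1C3 = 19 − 11 = 8 completes the 19 across.
R2C1 = 3 − 2 = 1 completes the 3 down.
R2C2 = 16 − 9 = 7 completes the 16 down.
R2C3 = 12 − 8 = 4 completes the 12 across.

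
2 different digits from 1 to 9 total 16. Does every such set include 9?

Yes

The only way to make 16 from 2 distinct digits is {7,9}, which contains 9.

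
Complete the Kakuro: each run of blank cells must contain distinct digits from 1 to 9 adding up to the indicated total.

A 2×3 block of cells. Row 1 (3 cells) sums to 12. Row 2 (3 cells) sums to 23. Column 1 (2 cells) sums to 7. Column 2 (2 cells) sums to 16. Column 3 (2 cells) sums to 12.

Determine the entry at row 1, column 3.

23 in 3 cells must be {6,8,9}; 16 in 2 cells must be {7,9}.
The 23 across and the 7 down share only 6, so (2,1) = 6.
Given what's placed, (2,2) must be 9 to fit the 23 across and 16 down.
(2,3) = 23 − 15 = 8 completes the 23 across.
(1,1) = 7 − 6 = 1 completes the 7 down.
(1,2) = 16 − 9 = 7 completes the 16 down.
(1,3) = 12 − 8 = 4 completes the 12 across.

4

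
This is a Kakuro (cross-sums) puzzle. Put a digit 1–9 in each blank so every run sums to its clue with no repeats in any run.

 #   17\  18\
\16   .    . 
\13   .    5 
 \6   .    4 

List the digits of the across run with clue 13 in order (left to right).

16 in 2 cells must be {7,9}.
R1C2 = 18 − 9 = 9 completes the 18 down.
R2C1 = 13 − 5 = 8 completes the 13 across.
R3C1 = 6 − 4 = 2 completes the 6 across.
R1C1 = 16 − 9 = 7 completes the 16 across.

8, 5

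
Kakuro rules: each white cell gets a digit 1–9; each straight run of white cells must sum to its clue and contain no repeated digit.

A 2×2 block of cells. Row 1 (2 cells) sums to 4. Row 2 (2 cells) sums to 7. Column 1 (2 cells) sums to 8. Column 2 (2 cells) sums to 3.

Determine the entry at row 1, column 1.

3

4 in 2 cells must be {1,3}; 3 in 2 cells must be {1,2}.
The 4 across and the 3 down share only 1, so (1,2) = 1.
(2,2) = 3 − 1 = 2 completes the 3 down.
(1,1) = 4 − 1 = 3 completes the 4 across.
(2,1) = 7 − 2 = 5 completes the 7 across.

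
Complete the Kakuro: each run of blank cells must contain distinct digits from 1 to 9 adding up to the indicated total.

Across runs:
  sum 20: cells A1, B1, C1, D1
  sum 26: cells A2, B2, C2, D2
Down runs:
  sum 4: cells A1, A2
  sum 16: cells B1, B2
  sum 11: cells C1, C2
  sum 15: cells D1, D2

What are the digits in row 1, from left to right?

1 7 3 9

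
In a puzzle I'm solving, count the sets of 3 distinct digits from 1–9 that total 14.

8

3 distinct digits from 1–9 sum between 6 and 24.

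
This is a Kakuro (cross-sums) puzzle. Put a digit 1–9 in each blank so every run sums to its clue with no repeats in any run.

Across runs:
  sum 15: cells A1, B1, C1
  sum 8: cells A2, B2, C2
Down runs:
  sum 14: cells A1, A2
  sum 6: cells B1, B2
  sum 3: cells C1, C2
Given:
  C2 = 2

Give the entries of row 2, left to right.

5, 1, 2

3 in 2 cells must be {1,2}.
C1 = 3 − 2 = 1 completes the 3 down.
A2 = 5: the only remaining digit allowed by both the 8 across and the 14 down.
B2 = 8 − 7 = 1 completes the 8 across.
A1 = 14 − 5 = 9 completes the 14 down.
B1 = 15 − 10 = 5 completes the 15 across.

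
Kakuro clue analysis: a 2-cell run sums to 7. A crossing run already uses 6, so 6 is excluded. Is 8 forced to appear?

Counterexample: {2,5} sums to 7 under that restriction without using 8.

No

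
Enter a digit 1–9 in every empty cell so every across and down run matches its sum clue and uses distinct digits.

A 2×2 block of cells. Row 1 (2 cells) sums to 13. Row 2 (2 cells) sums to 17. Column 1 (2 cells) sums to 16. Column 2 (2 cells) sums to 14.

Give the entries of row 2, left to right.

9, 8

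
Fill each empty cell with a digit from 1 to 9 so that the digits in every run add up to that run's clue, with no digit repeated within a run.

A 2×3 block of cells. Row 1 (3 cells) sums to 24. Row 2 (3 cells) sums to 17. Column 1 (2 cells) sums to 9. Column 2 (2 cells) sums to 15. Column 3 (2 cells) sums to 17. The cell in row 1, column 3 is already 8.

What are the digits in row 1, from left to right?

7 9 8

24 in 3 cells must be {7,8,9}; 17 in 2 cells must be {8,9}.
Given what's placed, (1,1) must be 7 to fit the 24 across and 9 down.
(1,2) = 24 − 15 = 9 completes the 24 across.
(2,1) = 9 − 7 = 2 completes the 9 down.
(2,2) = 15 − 9 = 6 completes the 15 down.
(2,3) = 17 − 8 = 9 completes the 17 across.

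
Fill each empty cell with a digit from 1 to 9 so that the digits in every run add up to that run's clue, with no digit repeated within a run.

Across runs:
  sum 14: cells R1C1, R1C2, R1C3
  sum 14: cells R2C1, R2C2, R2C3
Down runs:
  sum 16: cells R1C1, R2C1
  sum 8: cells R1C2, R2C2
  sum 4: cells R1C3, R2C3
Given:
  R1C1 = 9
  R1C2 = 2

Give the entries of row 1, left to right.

9 2 3

16 in 2 cells must be {7,9}; 4 in 2 cells must be {1,3}.
R1C3 = 14 − 11 = 3 completes the 14 across.
R2C1 = 16 − 9 = 7 completes the 16 down.
R2C2 = 8 − 2 = 6 completes the 8 down.
R2C3 = 14 − 13 = 1 completes the 14 across.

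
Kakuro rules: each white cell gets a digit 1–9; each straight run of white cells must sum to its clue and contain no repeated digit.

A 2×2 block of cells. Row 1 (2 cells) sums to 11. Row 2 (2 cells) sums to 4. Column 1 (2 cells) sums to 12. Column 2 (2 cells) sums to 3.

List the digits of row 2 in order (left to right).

3, 1

4 in 2 cells must be {1,3}; 3 in 2 cells must be {1,2}.
The 11 across and the 3 down share only 2, so (1,2) = 2.
The 4 across and the 12 down share only 3, so (2,1) = 3.
(2,2) = 4 − 3 = 1 completes the 4 across.
(1,1) = 11 − 2 = 9 completes the 11 across.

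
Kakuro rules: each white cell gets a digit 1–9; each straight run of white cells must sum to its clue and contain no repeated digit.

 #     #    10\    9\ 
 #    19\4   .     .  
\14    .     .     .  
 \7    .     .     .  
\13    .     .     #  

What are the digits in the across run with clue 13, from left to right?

9 4

4 in 2 cells must be {1,3}; 7 in 3 cells must be {1,2,4}; 10 in 4 cells must be {1,2,3,4}.
Only 4 fits R4C2 under both its across sum 13 and down sum 10.
R4C1 = 13 − 4 = 9 completes the 13 across.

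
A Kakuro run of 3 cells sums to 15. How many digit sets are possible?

3 distinct digits from 1–9 sum between 6 and 24.

8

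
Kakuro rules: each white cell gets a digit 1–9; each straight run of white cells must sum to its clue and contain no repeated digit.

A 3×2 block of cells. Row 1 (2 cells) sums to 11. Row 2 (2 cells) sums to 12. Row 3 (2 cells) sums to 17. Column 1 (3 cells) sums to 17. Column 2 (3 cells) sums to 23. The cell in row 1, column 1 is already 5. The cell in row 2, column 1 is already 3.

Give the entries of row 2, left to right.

17 in 2 cells must be {8,9}; 23 in 3 cells must be {6,8,9}.
(1,2) = 11 − 5 = 6 completes the 11 across.
(2,2) = 12 − 3 = 9 completes the 12 across.
(3,1) = 17 − 8 = 9 completes the 17 down.
(3,2) = 17 − 9 = 8 completes the 17 across.

3 9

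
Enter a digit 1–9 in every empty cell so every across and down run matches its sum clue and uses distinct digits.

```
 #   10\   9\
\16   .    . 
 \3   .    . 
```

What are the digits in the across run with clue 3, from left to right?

1, 2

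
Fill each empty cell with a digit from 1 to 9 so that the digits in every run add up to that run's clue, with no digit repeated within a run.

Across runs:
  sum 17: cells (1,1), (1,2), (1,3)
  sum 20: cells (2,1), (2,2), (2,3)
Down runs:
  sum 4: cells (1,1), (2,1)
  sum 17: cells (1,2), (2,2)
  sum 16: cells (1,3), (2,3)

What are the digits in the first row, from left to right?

1 9 7

4 in 2 cells must be {1,3}; 17 in 2 cells must be {8,9}; 16 in 2 cells must be {7,9}.
The 20 across and the 4 down share only 3, so (2,1) = 3.
Given what's placed, (2,3) must be 9 to fit the 20 across and 16 down.
(1,1) = 4 − 3 = 1 completes the 4 down.
(1,2) = 9: the only remaining digit allowed by both the 17 across and the 17 down.
(1,3) = 17 − 10 = 7 completes the 17 across.
(2,2) = 20 − 12 = 8 completes the 20 across.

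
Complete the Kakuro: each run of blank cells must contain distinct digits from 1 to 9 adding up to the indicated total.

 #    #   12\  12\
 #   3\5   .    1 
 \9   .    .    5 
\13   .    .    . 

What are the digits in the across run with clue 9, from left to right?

1, 3, 5

3 in 2 cells must be {1,2}.
R1C2 = 5 − 1 = 4 completes the 5 across.
R2C1 = 1: the only remaining digit allowed by both the 9 across and the 3 down.
R2C2 = 9 − 6 = 3 completes the 9 across.
R3C1 = 3 − 1 = 2 completes the 3 down.
R3C2 = 12 − 7 = 5 completes the 12 down.
R3C3 = 13 − 7 = 6 completes the 13 across.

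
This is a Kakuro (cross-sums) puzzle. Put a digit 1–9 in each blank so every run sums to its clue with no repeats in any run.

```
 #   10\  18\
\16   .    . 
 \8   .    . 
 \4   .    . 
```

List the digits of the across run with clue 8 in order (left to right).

16 in 2 cells must be {7,9}; 4 in 2 cells must be {1,3}.
The 16 across and the 10 down share only 7, so R1C1 = 7.
R1C2 = 16 − 7 = 9 completes the 16 across.
Given what's placed, R3C1 must be 1 to fit the 4 across and 10 down.
R3C2 = 4 − 1 = 3 completes the 4 across.
R2C1 = 10 − 8 = 2 completes the 10 down.
R2C2 = 8 − 2 = 6 completes the 8 across.

2 6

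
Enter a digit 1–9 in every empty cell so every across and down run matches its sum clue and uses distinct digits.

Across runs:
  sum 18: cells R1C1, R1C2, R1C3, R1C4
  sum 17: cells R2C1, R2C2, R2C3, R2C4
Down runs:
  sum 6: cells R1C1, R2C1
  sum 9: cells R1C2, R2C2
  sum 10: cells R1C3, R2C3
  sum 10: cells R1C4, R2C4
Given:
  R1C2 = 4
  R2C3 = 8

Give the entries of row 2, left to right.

1, 5, 8, 3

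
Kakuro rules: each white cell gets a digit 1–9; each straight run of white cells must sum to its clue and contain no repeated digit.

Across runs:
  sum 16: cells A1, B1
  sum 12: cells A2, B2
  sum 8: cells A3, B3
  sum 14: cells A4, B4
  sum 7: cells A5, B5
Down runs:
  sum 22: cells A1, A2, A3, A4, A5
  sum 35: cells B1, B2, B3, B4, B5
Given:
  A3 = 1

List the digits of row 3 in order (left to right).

1 7

16 in 2 cells must be {7,9}; 35 in 5 cells must be {5,6,7,8,9}.
B3 = 8 − 1 = 7 completes the 8 across.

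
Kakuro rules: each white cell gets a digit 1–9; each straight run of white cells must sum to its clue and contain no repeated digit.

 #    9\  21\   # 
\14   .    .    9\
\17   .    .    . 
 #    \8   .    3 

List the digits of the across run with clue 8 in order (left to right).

R2C3 = 9 − 3 = 6 completes the 9 down.
R3C2 = 8 − 3 = 5 completes the 8 across.
R1C2 = 9: the only remaining digit allowed by both the 14 across and the 21 down.
R2C2 = 21 − 14 = 7 completes the 21 down.
R1C1 = 14 − 9 = 5 completes the 14 across.
R2C1 = 17 − 13 = 4 completes the 17 across.

5 3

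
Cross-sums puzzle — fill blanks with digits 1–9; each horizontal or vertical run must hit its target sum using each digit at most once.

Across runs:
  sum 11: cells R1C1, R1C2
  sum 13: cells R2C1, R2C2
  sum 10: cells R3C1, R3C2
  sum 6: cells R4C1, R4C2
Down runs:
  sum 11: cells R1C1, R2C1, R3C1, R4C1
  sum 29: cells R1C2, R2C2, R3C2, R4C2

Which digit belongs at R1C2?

11 in 4 cells must be {1,2,3,5}; 29 in 4 cells must be {5,7,8,9}.
Only 5 fits R2C1 under both its across sum 13 and down sum 11.
R2C2 = 13 − 5 = 8 completes the 13 across.
Given what's placed, R4C2 must be 5 to fit the 6 across and 29 down.
R4C1 = 6 − 5 = 1 completes the 6 across.
No cell is forced outright now. R1C1 can only be 2 or 3 (the digits allowed by both its 11 across and its 11 down). If R1C1 = 3: then R1C2 would have to be in {8} for the 11 across but in {7,9} for the 29 down — contradiction. So R1C1 = 2.
R1C2 = 11 − 2 = 9 completes the 11 across.

9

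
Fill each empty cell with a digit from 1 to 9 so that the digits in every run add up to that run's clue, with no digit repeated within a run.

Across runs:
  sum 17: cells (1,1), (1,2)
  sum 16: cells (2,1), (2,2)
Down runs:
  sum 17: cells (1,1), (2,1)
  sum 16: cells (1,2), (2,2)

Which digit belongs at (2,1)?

9

17 in 2 cells must be {8,9}; 16 in 2 cells must be {7,9}.
The 17 across and the 16 down share only 9, so (1,2) = 9.
The 16 across and the 17 down share only 9, so (2,1) = 9.
(2,2) = 16 − 9 = 7 completes the 16 across.
(1,1) = 17 − 9 = 8 completes the 17 across.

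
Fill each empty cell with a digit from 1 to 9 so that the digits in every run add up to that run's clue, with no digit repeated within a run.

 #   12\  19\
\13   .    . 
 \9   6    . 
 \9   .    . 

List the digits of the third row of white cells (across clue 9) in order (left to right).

R2C2 = 9 − 6 = 3 completes the 9 across.
Given what's placed, R3C2 must be 7 to fit the 9 across and 19 down.
R1C2 = 19 − 10 = 9 completes the 19 down.
R3C1 = 9 − 7 = 2 completes the 9 across.
R1C1 = 13 − 9 = 4 completes the 13 across.

2 7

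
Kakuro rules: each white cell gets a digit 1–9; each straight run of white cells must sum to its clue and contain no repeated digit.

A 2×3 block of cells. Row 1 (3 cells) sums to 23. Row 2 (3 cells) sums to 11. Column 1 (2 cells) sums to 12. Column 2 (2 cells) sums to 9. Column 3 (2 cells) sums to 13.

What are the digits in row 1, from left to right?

9 8 6

23 in 3 cells must be {6,8,9}.
Nothing is forced directly, so branch on (1,2), whose candidates are 6 or 8. If (1,2) = 6: that forces (2,2) = 3, (2,1) = 7, after which (2,3) would have to be in {1} for the 11 across but in {4,5,6,7,8,9} for the 13 down — contradiction. So (1,2) = 8.
Given what's placed, (1,1) must be 9 to fit the 23 across and 12 down.
(1,3) = 23 − 17 = 6 completes the 23 across.
(2,1) = 12 − 9 = 3 completes the 12 down.
(2,2) = 9 − 8 = 1 completes the 9 down.
(2,3) = 11 − 4 = 7 completes the 11 across.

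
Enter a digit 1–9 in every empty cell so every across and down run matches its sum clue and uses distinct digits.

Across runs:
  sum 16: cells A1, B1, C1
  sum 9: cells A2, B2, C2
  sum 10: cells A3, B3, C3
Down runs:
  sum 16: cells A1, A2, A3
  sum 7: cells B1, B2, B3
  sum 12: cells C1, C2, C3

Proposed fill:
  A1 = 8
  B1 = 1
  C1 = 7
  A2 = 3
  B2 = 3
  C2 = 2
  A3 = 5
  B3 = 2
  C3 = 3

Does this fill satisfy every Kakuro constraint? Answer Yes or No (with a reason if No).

No — the across run A2–C2 sums to 8, not 9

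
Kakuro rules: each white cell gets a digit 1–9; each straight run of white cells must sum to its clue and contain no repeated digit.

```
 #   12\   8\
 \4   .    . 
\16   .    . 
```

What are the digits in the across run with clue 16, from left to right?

9 7

4 in 2 cells must be {1,3}; 16 in 2 cells must be {7,9}.
The 4 across and the 12 down share only 3, so R1C1 = 3.
R1C2 = 4 − 3 = 1 completes the 4 across.
R2C1 = 12 − 3 = 9 completes the 12 down.
R2C2 = 16 − 9 = 7 completes the 16 across.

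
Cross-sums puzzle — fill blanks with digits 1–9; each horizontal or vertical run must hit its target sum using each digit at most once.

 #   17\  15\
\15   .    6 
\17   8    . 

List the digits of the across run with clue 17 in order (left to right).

8 9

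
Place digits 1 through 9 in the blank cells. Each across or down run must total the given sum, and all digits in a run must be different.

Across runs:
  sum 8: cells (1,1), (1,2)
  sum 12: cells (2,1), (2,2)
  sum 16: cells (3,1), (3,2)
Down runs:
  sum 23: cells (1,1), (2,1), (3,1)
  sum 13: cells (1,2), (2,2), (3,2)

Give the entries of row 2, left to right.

16 in 2 cells must be {7,9}; 23 in 3 cells must be {6,8,9}.
The 8 across and the 23 down share only 6, so (1,1) = 6.
(1,2) = 8 − 6 = 2 completes the 8 across.
Given what's placed, (3,1) must be 9 to fit the 16 across and 23 down.
(3,2) = 16 − 9 = 7 completes the 16 across.
(2,1) = 23 − 15 = 8 completes the 23 down.
(2,2) = 12 − 8 = 4 completes the 12 across.

8, 4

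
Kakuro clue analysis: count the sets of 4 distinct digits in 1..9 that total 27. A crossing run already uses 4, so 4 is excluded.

2

4 distinct digits from 1–9 sum between 10 and 30.
Dropping sets that contain 4.
Enumerating: {3,7,8,9}, {5,6,7,9}.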